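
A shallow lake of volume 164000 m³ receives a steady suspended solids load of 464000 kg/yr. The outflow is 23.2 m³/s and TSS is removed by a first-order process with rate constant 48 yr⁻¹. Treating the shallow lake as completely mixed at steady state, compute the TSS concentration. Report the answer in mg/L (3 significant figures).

0.627 mg/L

Outflow Q = 23.2 m³/s × 3.156e+07 s/yr = 7.321e+08 m³/yr.
Steady-state CSTR mass balance: W = Q·C + k·V·C, so C = W/(Q + kV).
Q + kV = 7.321e+08 + 48·164000 = 7.4e+08 m³/yr.
C = 464000/7.4e+08 = 0.000627 kg/m³ = 0.627 mg/L.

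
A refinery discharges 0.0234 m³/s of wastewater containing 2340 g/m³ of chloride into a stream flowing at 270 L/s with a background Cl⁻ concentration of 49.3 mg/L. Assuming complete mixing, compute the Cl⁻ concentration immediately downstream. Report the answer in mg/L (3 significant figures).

270 L/s = 0.27 m³/s.
Conservation of mass across the mixing zone: C = (0.0234·2340 + 0.27·49.3) / (0.0234 + 0.27) = 68.07/0.2934 = 232 mg/L.

232 mg/L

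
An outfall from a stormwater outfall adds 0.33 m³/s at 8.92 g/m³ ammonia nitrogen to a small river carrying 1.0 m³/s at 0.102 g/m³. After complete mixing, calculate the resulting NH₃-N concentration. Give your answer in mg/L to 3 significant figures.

By mass balance at complete mixing, C = (0.33·8.92 + 1·0.102) / (0.33 + 1) = 3.046/1.33 = 2.29 mg/L.

2.29 mg/L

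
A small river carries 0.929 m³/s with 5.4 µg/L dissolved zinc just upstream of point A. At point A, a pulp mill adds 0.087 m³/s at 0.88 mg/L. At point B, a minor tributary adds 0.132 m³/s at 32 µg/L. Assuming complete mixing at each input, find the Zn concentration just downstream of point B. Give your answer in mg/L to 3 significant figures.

0.0747 mg/L

5.4 µg/L = 0.0054 mg/L.
After input A: C = (0.929·0.0054 + 0.087·0.88) / 1.016 = 0.08029 mg/L.
32 µg/L = 0.032 mg/L.
After input B: C = (1.016·0.08029 + 0.132·0.032) / 1.148 = 0.07474 mg/L.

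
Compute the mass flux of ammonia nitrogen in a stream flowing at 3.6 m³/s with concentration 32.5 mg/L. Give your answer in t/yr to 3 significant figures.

3690 t/yr

Mass flux = Q·C = 3.6 m³/s × 32.5 g/m³ = 117 g/s.
= 117 g/s × 31.56 = 3692 t/yr.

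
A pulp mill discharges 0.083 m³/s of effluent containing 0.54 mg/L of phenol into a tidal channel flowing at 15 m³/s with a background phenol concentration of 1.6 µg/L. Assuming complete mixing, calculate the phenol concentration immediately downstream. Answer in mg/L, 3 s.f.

1.6 µg/L = 0.0016 mg/L.
Conservation of mass across the mixing zone: C = (0.083·0.54 + 15·0.0016) / (0.083 + 15) = 0.06882/15.08 = 0.004563 mg/L.

0.00456 mg/L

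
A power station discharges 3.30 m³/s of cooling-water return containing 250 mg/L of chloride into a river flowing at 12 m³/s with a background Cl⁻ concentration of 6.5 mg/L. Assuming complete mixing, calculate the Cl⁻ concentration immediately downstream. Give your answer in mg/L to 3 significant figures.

Conservation of mass across the mixing zone: C = (3.3·250 + 12·6.5) / (3.3 + 12) = 903/15.3 = 59.02 mg/L.

59.0 mg/L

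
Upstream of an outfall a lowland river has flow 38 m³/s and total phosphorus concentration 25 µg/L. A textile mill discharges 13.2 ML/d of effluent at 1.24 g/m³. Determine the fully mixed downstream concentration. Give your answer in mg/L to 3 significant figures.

0.0299 mg/L

13.2 ML/d = 0.1528 m³/s.
25 µg/L = 0.025 mg/L.
Flow-weighted mixing gives C = (0.1528·1.24 + 38·0.025) / (0.1528 + 38) = 1.139/38.15 = 0.02987 mg/L.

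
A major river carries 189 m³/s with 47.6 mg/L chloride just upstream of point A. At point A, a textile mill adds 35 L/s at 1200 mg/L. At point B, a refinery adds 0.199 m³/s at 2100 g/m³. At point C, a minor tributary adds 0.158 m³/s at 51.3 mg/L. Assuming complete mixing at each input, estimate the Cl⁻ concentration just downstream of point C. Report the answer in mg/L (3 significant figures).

35 L/s = 0.035 m³/s.
After input A: C = (189·47.6 + 0.035·1200) / 189 = 47.81 mg/L.
After input B: C = (189·47.81 + 0.199·2100) / 189.2 = 49.97 mg/L.
After input C: C = (189.2·49.97 + 0.158·51.3) / 189.4 = 49.97 mg/L.

50.0 mg/L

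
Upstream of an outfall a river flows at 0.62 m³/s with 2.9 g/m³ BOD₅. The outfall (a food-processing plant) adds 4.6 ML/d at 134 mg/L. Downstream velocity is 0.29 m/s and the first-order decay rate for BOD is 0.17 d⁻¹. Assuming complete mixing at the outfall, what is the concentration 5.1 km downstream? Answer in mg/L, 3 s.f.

4.6 ML/d = 0.05324 m³/s.
After complete mixing, C₀ = (0.05324·134 + 0.62·2.9) / 0.6732 = 13.27 mg/L.
Travel time t = 5100 m / 0.29 m/s = 1.759e+04 s = 0.2035 d.
C = 13.27·exp(−0.17·0.2035) = 13.27·0.966 = 12.82 mg/L.

12.8 mg/L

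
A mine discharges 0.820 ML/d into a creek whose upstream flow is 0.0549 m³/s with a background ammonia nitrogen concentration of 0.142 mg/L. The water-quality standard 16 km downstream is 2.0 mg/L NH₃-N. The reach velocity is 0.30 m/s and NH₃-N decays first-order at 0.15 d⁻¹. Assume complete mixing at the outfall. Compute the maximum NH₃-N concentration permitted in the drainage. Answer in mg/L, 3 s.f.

14.1 mg/L

0.820 ML/d = 0.009491 m³/s.
Travel time to the compliance point: t = 1.6e+04/0.30 = 5.333e+04 s = 0.6173 d; decay factor exp(−0.15·0.6173) = 0.9116.
So the concentration just after mixing may be at most 2/0.9116 = 2.194 mg/L.
Mass balance: 2.194·0.06439 = 0.009491·Cₑ + 0.0549·0.142.
Cₑ = (0.1413 − 0.007796) / 0.009491 = 14.06 mg/L.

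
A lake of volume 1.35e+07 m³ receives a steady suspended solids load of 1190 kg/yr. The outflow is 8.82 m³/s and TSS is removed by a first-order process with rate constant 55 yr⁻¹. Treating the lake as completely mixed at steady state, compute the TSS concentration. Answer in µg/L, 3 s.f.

Outflow Q = 8.82 m³/s × 3.156e+07 s/yr = 2.783e+08 m³/yr.
Steady-state CSTR mass balance: W = Q·C + k·V·C, so C = W/(Q + kV).
Q + kV = 2.783e+08 + 55·1.35e+07 = 1.021e+09 m³/yr.
C = 1190/1.021e+09 = 1.166e-06 kg/m³ = 0.001166 mg/L = 1.166 µg/L.

1.17 µg/L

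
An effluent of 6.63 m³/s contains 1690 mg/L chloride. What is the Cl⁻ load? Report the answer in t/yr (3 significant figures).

354000 t/yr

Mass flux = Q·C = 6.63 m³/s × 1690 g/m³ = 1.12e+04 g/s.
= 1.12e+04 g/s × 31.56 = 3.536e+05 t/yr.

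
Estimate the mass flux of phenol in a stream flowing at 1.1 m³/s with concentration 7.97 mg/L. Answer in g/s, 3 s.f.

8.77 g/s

Mass flux = Q·C = 1.1 m³/s × 7.97 g/m³ = 8.767 g/s.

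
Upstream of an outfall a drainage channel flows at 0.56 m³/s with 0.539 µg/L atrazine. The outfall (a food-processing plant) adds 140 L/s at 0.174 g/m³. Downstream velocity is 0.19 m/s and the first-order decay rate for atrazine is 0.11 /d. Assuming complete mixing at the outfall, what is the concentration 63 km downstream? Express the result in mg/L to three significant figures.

0.0231 mg/L

140 L/s = 0.14 m³/s.
0.539 µg/L = 0.000539 mg/L.
After complete mixing, C₀ = (0.14·0.174 + 0.56·0.000539) / 0.7 = 0.03523 mg/L.
Travel time t = 6.3e+04 m / 0.19 m/s = 3.316e+05 s = 3.838 d.
C = 0.03523·exp(−0.11·3.838) = 0.03523·0.6556 = 0.0231 mg/L.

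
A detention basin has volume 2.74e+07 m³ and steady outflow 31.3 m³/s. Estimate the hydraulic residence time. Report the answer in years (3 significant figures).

Q = 31.3 m³/s × 3.156e+07 s/yr = 9.878e+08 m³/yr.
Hydraulic residence time τ = V/Q = 2.74e+07/9.878e+08 = 0.02774 yr.

0.0277 yr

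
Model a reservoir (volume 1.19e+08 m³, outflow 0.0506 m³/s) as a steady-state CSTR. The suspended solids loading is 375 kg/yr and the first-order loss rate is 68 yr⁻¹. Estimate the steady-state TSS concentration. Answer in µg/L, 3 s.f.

0.0463 µg/L

Outflow Q = 0.0506 m³/s × 3.156e+07 s/yr = 1.597e+06 m³/yr.
Steady-state CSTR mass balance: W = Q·C + k·V·C, so C = W/(Q + kV).
Q + kV = 1.597e+06 + 68·1.19e+08 = 8.094e+09 m³/yr.
C = 375/8.094e+09 = 4.633e-08 kg/m³ = 4.633e-05 mg/L = 0.04633 µg/L.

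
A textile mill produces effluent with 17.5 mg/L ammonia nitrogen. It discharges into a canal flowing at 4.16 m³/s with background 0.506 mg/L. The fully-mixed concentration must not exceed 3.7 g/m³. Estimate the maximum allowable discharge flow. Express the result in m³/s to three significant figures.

Mass balance at complete mixing: C_std·(Q_w + Q_r) = Q_w·C_e + Q_r·C_b.
Rearranging, Q_w = Q_r·(C_std − C_b)/(C_e − C_std) = 4.16·(3.7 − 0.506) / (17.5 − 3.7) = 0.9628 m³/s.

0.963 m³/s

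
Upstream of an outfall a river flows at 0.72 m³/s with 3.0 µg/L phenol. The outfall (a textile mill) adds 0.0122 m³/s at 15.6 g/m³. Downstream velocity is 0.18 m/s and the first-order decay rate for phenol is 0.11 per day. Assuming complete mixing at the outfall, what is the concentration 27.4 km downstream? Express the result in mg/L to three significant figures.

0.217 mg/L

3.0 µg/L = 0.003 mg/L.
After complete mixing, C₀ = (0.0122·15.6 + 0.72·0.003) / 0.7322 = 0.2629 mg/L.
Travel time t = 2.74e+04 m / 0.18 m/s = 1.522e+05 s = 1.762 d.
C = 0.2629·exp(−0.11·1.762) = 0.2629·0.8238 = 0.2166 mg/L.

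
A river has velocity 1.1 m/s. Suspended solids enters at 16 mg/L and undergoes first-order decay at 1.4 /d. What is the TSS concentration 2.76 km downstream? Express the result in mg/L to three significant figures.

15.4 mg/L

Travel time t = 2.76 km / 1.1 m/s = 2760/1.1 = 2509 s = 0.02904 d.
First-order decay: C = 16·exp(−1.4·0.02904) = 16·0.9602 = 15.36 mg/L.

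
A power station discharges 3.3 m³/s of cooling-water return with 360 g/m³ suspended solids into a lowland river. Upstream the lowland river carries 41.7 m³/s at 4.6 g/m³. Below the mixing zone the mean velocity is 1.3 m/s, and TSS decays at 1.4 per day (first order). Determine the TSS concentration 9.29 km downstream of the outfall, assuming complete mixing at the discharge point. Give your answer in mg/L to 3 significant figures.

After complete mixing, C₀ = (3.3·360 + 41.7·4.6) / 45 = 30.66 mg/L.
Travel time t = 9290 m / 1.3 m/s = 7146 s = 0.08271 d.
C = 30.66·exp(−1.4·0.08271) = 30.66·0.8907 = 27.31 mg/L.

27.3 mg/L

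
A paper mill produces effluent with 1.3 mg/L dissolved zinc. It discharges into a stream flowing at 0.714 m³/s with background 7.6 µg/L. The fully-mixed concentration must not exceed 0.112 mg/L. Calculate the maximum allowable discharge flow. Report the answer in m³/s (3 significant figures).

0.0627 m³/s

7.6 µg/L = 0.0076 mg/L.
Mass balance at complete mixing: C_std·(Q_w + Q_r) = Q_w·C_e + Q_r·C_b.
Rearranging, Q_w = Q_r·(C_std − C_b)/(C_e − C_std) = 0.714·(0.112 − 0.0076) / (1.3 − 0.112) = 0.06275 m³/s.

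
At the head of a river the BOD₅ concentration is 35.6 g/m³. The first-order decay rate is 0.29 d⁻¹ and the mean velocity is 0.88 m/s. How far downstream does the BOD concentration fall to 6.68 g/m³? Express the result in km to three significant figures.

439 km

From C = C₀·e^(−kt), t = ln(C₀/C)/k = ln(35.6/6.68)/0.29 = 1.673/0.29 = 5.77 d.
Distance = v·t = 0.88 m/s × 4.985e+05 s = 4.387e+05 m = 438.7 km.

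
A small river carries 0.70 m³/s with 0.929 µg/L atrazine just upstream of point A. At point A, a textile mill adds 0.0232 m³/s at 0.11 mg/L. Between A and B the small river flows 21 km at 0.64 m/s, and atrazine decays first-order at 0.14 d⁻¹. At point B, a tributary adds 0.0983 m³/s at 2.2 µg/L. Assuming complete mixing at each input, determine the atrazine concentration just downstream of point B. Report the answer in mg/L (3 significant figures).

0.00396 mg/L

0.929 µg/L = 0.000929 mg/L.
After input A: C = (0.7·0.000929 + 0.0232·0.11) / 0.7232 = 0.004428 mg/L.
Over the 21 km reach to input B (t = 3.281e+04 s = 0.3798 d), decay gives C = 0.004428·exp(−0.14·0.3798) = 0.004199 mg/L.
2.2 µg/L = 0.0022 mg/L.
After input B: C = (0.7232·0.004199 + 0.0983·0.0022) / 0.8215 = 0.00396 mg/L.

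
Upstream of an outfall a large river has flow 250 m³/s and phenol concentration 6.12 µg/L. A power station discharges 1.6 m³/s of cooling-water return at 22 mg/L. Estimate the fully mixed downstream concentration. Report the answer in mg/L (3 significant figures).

0.146 mg/L

6.12 µg/L = 0.00612 mg/L.
By mass balance at complete mixing, C = (1.6·22 + 250·0.00612) / (1.6 + 250) = 36.73/251.6 = 0.146 mg/L.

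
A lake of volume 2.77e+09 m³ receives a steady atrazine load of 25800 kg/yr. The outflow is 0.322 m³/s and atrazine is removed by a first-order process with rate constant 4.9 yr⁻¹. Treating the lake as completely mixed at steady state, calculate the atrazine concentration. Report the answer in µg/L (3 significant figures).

Outflow Q = 0.322 m³/s × 3.156e+07 s/yr = 1.016e+07 m³/yr.
Steady-state CSTR mass balance: W = Q·C + k·V·C, so C = W/(Q + kV).
Q + kV = 1.016e+07 + 4.9·2.77e+09 = 1.358e+10 m³/yr.
C = 25800/1.358e+10 = 1.899e-06 kg/m³ = 0.001899 mg/L = 1.899 µg/L.

1.90 µg/L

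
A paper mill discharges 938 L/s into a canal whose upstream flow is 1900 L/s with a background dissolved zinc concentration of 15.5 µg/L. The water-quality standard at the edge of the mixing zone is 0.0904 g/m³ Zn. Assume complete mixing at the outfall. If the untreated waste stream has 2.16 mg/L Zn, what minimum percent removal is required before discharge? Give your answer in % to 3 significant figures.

938 L/s = 0.938 m³/s.
1900 L/s = 1.9 m³/s.
15.5 µg/L = 0.0155 mg/L.
Mass balance: 0.0904·2.838 = 0.938·Cₑ + 1.9·0.0155.
Cₑ = (0.2566 − 0.02945) / 0.938 = 0.2421 mg/L.
Required removal = 1 − 0.2421/2.16 = 88.79 %.

88.8 %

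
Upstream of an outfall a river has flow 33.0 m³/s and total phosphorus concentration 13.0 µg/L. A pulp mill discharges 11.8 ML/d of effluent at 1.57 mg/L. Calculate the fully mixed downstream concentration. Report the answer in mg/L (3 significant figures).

11.8 ML/d = 0.1366 m³/s.
13.0 µg/L = 0.013 mg/L.
Flow-weighted mixing gives C = (0.1366·1.57 + 33·0.013) / (0.1366 + 33) = 0.6434/33.14 = 0.01942 mg/L.

0.0194 mg/L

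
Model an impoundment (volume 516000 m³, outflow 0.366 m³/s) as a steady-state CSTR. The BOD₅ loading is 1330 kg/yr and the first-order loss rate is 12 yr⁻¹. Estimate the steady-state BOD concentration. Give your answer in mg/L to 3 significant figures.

Outflow Q = 0.366 m³/s × 3.156e+07 s/yr = 1.155e+07 m³/yr.
Steady-state CSTR mass balance: W = Q·C + k·V·C, so C = W/(Q + kV).
Q + kV = 1.155e+07 + 12·516000 = 1.774e+07 m³/yr.
C = 1330/1.774e+07 = 7.496e-05 kg/m³ = 0.07496 mg/L.

0.0750 mg/L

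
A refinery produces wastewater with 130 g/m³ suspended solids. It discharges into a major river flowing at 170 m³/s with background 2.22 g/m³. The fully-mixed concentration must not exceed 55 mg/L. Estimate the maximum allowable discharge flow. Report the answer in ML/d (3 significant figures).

10300 ML/d

Mass balance at complete mixing: C_std·(Q_w + Q_r) = Q_w·C_e + Q_r·C_b.
Rearranging, Q_w = Q_r·(C_std − C_b)/(C_e − C_std) = 170·(55 − 2.22) / (130 − 55) = 119.6 m³/s.
= 1.034e+04 ML/d.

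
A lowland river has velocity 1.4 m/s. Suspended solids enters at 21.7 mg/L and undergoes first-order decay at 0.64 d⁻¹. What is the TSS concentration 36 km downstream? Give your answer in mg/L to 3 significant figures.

17.9 mg/L

Travel time t = 36 km / 1.4 m/s = 3.6e+04/1.4 = 2.571e+04 s = 0.2976 d.
First-order decay: C = 21.7·exp(−0.64·0.2976) = 21.7·0.8266 = 17.94 mg/L.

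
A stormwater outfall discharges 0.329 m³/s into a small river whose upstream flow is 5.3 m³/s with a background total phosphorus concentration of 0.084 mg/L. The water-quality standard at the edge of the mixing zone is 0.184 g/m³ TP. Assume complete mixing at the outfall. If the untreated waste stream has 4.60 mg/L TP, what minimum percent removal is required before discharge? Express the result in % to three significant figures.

61.0 %

Mass balance: 0.184·5.629 = 0.329·Cₑ + 5.3·0.084.
Cₑ = (1.036 − 0.4452) / 0.329 = 1.795 mg/L.
Required removal = 1 − 1.795/4.60 = 60.98 %.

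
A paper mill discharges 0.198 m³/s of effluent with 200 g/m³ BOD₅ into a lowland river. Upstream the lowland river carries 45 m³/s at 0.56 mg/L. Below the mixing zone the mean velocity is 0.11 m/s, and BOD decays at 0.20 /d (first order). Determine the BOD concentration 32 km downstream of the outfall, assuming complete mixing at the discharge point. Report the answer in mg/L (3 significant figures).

After complete mixing, C₀ = (0.198·200 + 45·0.56) / 45.2 = 1.434 mg/L.
Travel time t = 3.2e+04 m / 0.11 m/s = 2.909e+05 s = 3.367 d.
C = 1.434·exp(−0.20·3.367) = 1.434·0.51 = 0.7311 mg/L.

0.731 mg/L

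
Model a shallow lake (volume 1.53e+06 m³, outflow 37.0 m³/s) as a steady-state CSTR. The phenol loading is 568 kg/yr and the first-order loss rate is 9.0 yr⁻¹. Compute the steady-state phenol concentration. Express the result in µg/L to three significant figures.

Outflow Q = 37.0 m³/s × 3.156e+07 s/yr = 1.168e+09 m³/yr.
Steady-state CSTR mass balance: W = Q·C + k·V·C, so C = W/(Q + kV).
Q + kV = 1.168e+09 + 9.0·1.53e+06 = 1.181e+09 m³/yr.
C = 568/1.181e+09 = 4.808e-07 kg/m³ = 0.0004808 mg/L = 0.4808 µg/L.

0.481 µg/L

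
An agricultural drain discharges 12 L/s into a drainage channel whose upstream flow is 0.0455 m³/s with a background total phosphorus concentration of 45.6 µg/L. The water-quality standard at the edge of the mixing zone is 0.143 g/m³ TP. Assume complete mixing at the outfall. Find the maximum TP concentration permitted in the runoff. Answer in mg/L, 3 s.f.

0.512 mg/L

12 L/s = 0.012 m³/s.
45.6 µg/L = 0.0456 mg/L.
Mass balance: 0.143·0.0575 = 0.012·Cₑ + 0.0455·0.0456.
Cₑ = (0.008222 − 0.002075) / 0.012 = 0.5123 mg/L.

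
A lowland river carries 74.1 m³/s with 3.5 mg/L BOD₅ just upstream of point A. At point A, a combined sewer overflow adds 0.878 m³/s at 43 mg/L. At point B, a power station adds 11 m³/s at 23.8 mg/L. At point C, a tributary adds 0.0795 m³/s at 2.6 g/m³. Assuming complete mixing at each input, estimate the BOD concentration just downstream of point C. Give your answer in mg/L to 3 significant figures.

After input A: C = (74.1·3.5 + 0.878·43) / 74.98 = 3.963 mg/L.
After input B: C = (74.98·3.963 + 11·23.8) / 85.98 = 6.501 mg/L.
After input C: C = (85.98·6.501 + 0.0795·2.6) / 86.06 = 6.497 mg/L.

6.50 mg/L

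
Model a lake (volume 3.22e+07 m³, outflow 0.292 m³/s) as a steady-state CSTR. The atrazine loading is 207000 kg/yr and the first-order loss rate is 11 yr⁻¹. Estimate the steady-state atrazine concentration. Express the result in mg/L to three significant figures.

0.570 mg/L

Outflow Q = 0.292 m³/s × 3.156e+07 s/yr = 9.215e+06 m³/yr.
Steady-state CSTR mass balance: W = Q·C + k·V·C, so C = W/(Q + kV).
Q + kV = 9.215e+06 + 11·3.22e+07 = 3.634e+08 m³/yr.
C = 207000/3.634e+08 = 0.0005696 kg/m³ = 0.5696 mg/L.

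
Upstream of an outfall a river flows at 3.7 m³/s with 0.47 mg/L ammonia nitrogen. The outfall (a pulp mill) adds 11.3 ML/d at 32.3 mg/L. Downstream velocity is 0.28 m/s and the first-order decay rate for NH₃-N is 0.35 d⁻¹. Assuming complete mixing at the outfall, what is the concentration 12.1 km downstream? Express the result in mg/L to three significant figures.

11.3 ML/d = 0.1308 m³/s.
After complete mixing, C₀ = (0.1308·32.3 + 3.7·0.47) / 3.831 = 1.557 mg/L.
Travel time t = 1.21e+04 m / 0.28 m/s = 4.321e+04 s = 0.5002 d.
C = 1.557·exp(−0.35·0.5002) = 1.557·0.8394 = 1.307 mg/L.

1.31 mg/L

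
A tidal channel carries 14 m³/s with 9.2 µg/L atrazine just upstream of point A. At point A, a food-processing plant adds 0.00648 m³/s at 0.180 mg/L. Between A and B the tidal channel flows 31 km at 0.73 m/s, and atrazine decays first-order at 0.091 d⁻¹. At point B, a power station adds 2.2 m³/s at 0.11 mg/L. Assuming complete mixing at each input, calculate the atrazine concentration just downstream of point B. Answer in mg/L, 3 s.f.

9.2 µg/L = 0.0092 mg/L.
After input A: C = (14·0.0092 + 0.00648·0.18) / 14.01 = 0.009279 mg/L.
Over the 31 km reach to input B (t = 4.247e+04 s = 0.4915 d), decay gives C = 0.009279·exp(−0.091·0.4915) = 0.008873 mg/L.
After input B: C = (14.01·0.008873 + 2.2·0.11) / 16.21 = 0.0226 mg/L.

0.0226 mg/L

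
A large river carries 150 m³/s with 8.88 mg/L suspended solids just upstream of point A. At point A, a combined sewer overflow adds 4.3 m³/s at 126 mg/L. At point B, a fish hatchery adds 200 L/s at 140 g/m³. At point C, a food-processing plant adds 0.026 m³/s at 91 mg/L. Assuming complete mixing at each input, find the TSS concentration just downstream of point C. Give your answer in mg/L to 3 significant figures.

12.3 mg/L

After input A: C = (150·8.88 + 4.3·126) / 154.3 = 12.14 mg/L.
200 L/s = 0.2 m³/s.
After input B: C = (154.3·12.14 + 0.2·140) / 154.5 = 12.31 mg/L.
After input C: C = (154.5·12.31 + 0.026·91) / 154.5 = 12.32 mg/L.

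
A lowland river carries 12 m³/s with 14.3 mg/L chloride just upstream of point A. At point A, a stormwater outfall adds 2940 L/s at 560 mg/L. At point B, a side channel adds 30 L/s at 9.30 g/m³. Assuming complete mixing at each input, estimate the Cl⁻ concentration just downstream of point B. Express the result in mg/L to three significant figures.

2940 L/s = 2.94 m³/s.
After input A: C = (12·14.3 + 2.94·560) / 14.94 = 121.7 mg/L.
30 L/s = 0.03 m³/s.
After input B: C = (14.94·121.7 + 0.03·9.3) / 14.97 = 121.5 mg/L.

121 mg/L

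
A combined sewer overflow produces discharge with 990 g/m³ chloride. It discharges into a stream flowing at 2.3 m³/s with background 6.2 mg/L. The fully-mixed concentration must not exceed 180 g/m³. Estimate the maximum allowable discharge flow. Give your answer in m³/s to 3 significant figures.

Mass balance at complete mixing: C_std·(Q_w + Q_r) = Q_w·C_e + Q_r·C_b.
Rearranging, Q_w = Q_r·(C_std − C_b)/(C_e − C_std) = 2.3·(180 − 6.2) / (990 − 180) = 0.4935 m³/s.

0.494 m³/s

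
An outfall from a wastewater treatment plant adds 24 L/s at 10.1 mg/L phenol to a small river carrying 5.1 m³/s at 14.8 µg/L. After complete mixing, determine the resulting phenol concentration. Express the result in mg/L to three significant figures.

0.0620 mg/L

24 L/s = 0.024 m³/s.
14.8 µg/L = 0.0148 mg/L.
Flow-weighted mixing gives C = (0.024·10.1 + 5.1·0.0148) / (0.024 + 5.1) = 0.3179/5.124 = 0.06204 mg/L.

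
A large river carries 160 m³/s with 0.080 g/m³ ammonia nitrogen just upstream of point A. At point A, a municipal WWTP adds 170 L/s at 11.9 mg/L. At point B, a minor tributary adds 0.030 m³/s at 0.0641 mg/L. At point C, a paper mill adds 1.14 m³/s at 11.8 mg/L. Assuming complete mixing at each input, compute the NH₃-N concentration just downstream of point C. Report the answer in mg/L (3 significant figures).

0.175 mg/L

170 L/s = 0.17 m³/s.
After input A: C = (160·0.08 + 0.17·11.9) / 160.2 = 0.09255 mg/L.
After input B: C = (160.2·0.09255 + 0.03·0.0641) / 160.2 = 0.09254 mg/L.
After input C: C = (160.2·0.09254 + 1.14·11.8) / 161.3 = 0.1753 mg/L.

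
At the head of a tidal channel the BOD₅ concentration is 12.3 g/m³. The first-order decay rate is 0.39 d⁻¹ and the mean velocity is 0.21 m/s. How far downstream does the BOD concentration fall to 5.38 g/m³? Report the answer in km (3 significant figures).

38.5 km

From C = C₀·e^(−kt), t = ln(C₀/C)/k = ln(12.3/5.38)/0.39 = 0.8269/0.39 = 2.12 d.
Distance = v·t = 0.21 m/s × 1.832e+05 s = 3.847e+04 m = 38.47 km.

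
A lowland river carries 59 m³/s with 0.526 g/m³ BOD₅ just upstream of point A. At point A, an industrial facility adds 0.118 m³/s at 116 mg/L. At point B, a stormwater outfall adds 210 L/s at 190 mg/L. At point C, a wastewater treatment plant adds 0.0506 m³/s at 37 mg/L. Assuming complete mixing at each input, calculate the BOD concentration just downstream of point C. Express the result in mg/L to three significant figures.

After input A: C = (59·0.526 + 0.118·116) / 59.12 = 0.7565 mg/L.
210 L/s = 0.21 m³/s.
After input B: C = (59.12·0.7565 + 0.21·190) / 59.33 = 1.426 mg/L.
After input C: C = (59.33·1.426 + 0.0506·37) / 59.38 = 1.457 mg/L.

1.46 mg/L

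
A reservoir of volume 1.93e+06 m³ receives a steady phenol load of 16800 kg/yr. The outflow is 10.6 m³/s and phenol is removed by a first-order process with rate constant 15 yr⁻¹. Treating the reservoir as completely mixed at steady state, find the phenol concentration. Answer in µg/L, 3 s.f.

Outflow Q = 10.6 m³/s × 3.156e+07 s/yr = 3.345e+08 m³/yr.
Steady-state CSTR mass balance: W = Q·C + k·V·C, so C = W/(Q + kV).
Q + kV = 3.345e+08 + 15·1.93e+06 = 3.635e+08 m³/yr.
C = 16800/3.635e+08 = 4.622e-05 kg/m³ = 0.04622 mg/L = 46.22 µg/L.

46.2 µg/L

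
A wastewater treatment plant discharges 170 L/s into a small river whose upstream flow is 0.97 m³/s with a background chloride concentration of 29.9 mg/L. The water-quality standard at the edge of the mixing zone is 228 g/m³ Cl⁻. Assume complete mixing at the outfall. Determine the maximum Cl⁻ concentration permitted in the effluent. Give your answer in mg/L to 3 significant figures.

170 L/s = 0.17 m³/s.
Mass balance: 228·1.14 = 0.17·Cₑ + 0.97·29.9.
Cₑ = (259.9 − 29) / 0.17 = 1358 mg/L.

1360 mg/L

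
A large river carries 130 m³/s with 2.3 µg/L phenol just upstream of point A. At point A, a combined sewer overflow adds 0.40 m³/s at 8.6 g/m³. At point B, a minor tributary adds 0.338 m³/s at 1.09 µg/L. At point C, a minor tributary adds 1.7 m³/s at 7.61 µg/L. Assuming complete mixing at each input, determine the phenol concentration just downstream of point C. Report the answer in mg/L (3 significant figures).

2.3 µg/L = 0.0023 mg/L.
After input A: C = (130·0.0023 + 0.4·8.6) / 130.4 = 0.02867 mg/L.
1.09 µg/L = 0.00109 mg/L.
After input B: C = (130.4·0.02867 + 0.338·0.00109) / 130.7 = 0.0286 mg/L.
7.61 µg/L = 0.00761 mg/L.
After input C: C = (130.7·0.0286 + 1.7·0.00761) / 132.4 = 0.02833 mg/L.

0.0283 mg/L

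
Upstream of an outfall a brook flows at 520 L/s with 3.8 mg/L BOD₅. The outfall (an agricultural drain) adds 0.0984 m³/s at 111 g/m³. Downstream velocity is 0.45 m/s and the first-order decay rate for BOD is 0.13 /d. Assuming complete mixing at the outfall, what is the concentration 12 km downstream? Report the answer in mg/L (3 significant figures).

520 L/s = 0.52 m³/s.
After complete mixing, C₀ = (0.0984·111 + 0.52·3.8) / 0.6184 = 20.86 mg/L.
Travel time t = 1.2e+04 m / 0.45 m/s = 2.667e+04 s = 0.3086 d.
C = 20.86·exp(−0.13·0.3086) = 20.86·0.9607 = 20.04 mg/L.

20.0 mg/L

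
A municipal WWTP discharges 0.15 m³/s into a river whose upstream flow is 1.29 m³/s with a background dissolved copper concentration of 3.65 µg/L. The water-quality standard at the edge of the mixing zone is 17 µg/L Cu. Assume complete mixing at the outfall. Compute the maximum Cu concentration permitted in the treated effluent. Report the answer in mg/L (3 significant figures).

3.65 µg/L = 0.00365 mg/L.
17 µg/L = 0.017 mg/L.
Mass balance: 0.017·1.44 = 0.15·Cₑ + 1.29·0.00365.
Cₑ = (0.02448 − 0.004709) / 0.15 = 0.1318 mg/L.

0.132 mg/L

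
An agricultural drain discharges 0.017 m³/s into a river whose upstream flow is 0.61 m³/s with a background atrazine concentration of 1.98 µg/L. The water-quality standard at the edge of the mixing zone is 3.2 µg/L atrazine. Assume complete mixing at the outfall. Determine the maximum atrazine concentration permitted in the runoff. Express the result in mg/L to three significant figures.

0.0470 mg/L

1.98 µg/L = 0.00198 mg/L.
3.2 µg/L = 0.0032 mg/L.
Mass balance: 0.0032·0.627 = 0.017·Cₑ + 0.61·0.00198.
Cₑ = (0.002006 − 0.001208) / 0.017 = 0.04698 mg/L.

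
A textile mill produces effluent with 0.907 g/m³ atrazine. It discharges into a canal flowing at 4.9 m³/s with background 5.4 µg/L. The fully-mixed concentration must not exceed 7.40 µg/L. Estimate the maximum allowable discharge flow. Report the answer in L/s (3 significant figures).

10.9 L/s

5.4 µg/L = 0.0054 mg/L.
7.40 µg/L = 0.0074 mg/L.
Mass balance at complete mixing: C_std·(Q_w + Q_r) = Q_w·C_e + Q_r·C_b.
Rearranging, Q_w = Q_r·(C_std − C_b)/(C_e − C_std) = 4.9·(0.0074 − 0.0054) / (0.907 − 0.0074) = 0.01089 m³/s.
= 10.89 L/s.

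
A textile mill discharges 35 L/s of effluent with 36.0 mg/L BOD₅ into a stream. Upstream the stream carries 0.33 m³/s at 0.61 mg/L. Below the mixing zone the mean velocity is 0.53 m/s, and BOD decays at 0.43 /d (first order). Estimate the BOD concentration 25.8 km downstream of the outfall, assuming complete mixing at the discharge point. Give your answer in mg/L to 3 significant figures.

3.14 mg/L

35 L/s = 0.035 m³/s.
After complete mixing, C₀ = (0.035·36 + 0.33·0.61) / 0.365 = 4.004 mg/L.
Travel time t = 2.58e+04 m / 0.53 m/s = 4.868e+04 s = 0.5634 d.
C = 4.004·exp(−0.43·0.5634) = 4.004·0.7848 = 3.142 mg/L.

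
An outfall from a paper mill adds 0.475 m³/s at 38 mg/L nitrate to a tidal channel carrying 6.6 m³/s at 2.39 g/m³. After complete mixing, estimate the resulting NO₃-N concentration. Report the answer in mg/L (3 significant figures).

Flow-weighted mixing gives C = (0.475·38 + 6.6·2.39) / (0.475 + 6.6) = 33.82/7.075 = 4.781 mg/L.

4.78 mg/L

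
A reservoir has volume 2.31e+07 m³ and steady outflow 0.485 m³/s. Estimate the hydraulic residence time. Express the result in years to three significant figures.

1.51 yr

Q = 0.485 m³/s × 3.156e+07 s/yr = 1.531e+07 m³/yr.
Hydraulic residence time τ = V/Q = 2.31e+07/1.531e+07 = 1.509 yr.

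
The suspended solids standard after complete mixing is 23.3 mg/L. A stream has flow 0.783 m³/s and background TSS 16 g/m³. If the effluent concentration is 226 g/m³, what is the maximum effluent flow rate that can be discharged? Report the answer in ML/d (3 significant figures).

2.44 ML/d

Mass balance at complete mixing: C_std·(Q_w + Q_r) = Q_w·C_e + Q_r·C_b.
Rearranging, Q_w = Q_r·(C_std − C_b)/(C_e − C_std) = 0.783·(23.3 − 16) / (226 − 23.3) = 0.0282 m³/s.
= 2.436 ML/d.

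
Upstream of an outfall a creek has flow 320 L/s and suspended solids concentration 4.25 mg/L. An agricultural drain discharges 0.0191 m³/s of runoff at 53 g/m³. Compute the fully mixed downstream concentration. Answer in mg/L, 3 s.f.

7.00 mg/L

320 L/s = 0.32 m³/s.
By mass balance at complete mixing, C = (0.0191·53 + 0.32·4.25) / (0.0191 + 0.32) = 2.372/0.3391 = 6.996 mg/L.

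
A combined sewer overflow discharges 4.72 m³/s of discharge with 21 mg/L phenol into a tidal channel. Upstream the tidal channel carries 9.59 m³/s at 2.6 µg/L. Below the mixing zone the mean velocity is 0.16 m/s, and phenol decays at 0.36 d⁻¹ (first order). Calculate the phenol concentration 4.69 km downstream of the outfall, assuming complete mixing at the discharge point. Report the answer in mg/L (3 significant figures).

2.6 µg/L = 0.0026 mg/L.
After complete mixing, C₀ = (4.72·21 + 9.59·0.0026) / 14.31 = 6.928 mg/L.
Travel time t = 4690 m / 0.16 m/s = 2.931e+04 s = 0.3393 d.
C = 6.928·exp(−0.36·0.3393) = 6.928·0.885 = 6.132 mg/L.

6.13 mg/L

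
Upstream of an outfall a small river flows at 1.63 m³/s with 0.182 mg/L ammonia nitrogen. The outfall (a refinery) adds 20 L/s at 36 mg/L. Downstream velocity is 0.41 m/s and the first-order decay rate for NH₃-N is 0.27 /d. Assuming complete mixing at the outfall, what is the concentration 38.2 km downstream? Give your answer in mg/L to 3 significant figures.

0.461 mg/L

20 L/s = 0.02 m³/s.
After complete mixing, C₀ = (0.02·36 + 1.63·0.182) / 1.65 = 0.6162 mg/L.
Travel time t = 3.82e+04 m / 0.41 m/s = 9.317e+04 s = 1.078 d.
C = 0.6162·exp(−0.27·1.078) = 0.6162·0.7474 = 0.4605 mg/L.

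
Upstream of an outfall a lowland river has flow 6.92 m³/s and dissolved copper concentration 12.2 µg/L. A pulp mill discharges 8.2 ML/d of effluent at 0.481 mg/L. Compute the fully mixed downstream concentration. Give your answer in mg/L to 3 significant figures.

0.0185 mg/L

8.2 ML/d = 0.09491 m³/s.
12.2 µg/L = 0.0122 mg/L.
Flow-weighted mixing gives C = (0.09491·0.481 + 6.92·0.0122) / (0.09491 + 6.92) = 0.1301/7.015 = 0.01854 mg/L.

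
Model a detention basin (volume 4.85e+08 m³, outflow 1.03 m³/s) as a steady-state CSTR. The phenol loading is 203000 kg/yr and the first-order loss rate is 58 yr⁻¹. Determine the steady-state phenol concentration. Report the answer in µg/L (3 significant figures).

7.21 µg/L

Outflow Q = 1.03 m³/s × 3.156e+07 s/yr = 3.25e+07 m³/yr.
Steady-state CSTR mass balance: W = Q·C + k·V·C, so C = W/(Q + kV).
Q + kV = 3.25e+07 + 58·4.85e+08 = 2.816e+10 m³/yr.
C = 203000/2.816e+10 = 7.208e-06 kg/m³ = 0.007208 mg/L = 7.208 µg/L.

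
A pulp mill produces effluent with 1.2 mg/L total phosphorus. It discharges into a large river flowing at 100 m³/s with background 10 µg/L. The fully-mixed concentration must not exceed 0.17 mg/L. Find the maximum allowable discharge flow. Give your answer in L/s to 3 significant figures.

15500 L/s

10 µg/L = 0.01 mg/L.
Mass balance at complete mixing: C_std·(Q_w + Q_r) = Q_w·C_e + Q_r·C_b.
Rearranging, Q_w = Q_r·(C_std − C_b)/(C_e − C_std) = 100·(0.17 − 0.01) / (1.2 − 0.17) = 15.53 m³/s.
= 1.553e+04 L/s.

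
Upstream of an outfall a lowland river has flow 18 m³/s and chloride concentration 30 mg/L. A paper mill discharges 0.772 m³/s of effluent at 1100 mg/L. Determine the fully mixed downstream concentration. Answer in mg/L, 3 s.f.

By mass balance at complete mixing, C = (0.772·1100 + 18·30) / (0.772 + 18) = 1389/18.77 = 74 mg/L.

74.0 mg/L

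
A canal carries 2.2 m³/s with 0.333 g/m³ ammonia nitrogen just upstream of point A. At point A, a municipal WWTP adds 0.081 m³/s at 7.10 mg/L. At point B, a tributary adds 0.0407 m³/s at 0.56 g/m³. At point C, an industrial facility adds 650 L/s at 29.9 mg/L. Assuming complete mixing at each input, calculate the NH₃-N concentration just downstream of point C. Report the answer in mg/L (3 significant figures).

After input A: C = (2.2·0.333 + 0.081·7.1) / 2.281 = 0.5733 mg/L.
After input B: C = (2.281·0.5733 + 0.0407·0.56) / 2.322 = 0.5731 mg/L.
650 L/s = 0.65 m³/s.
After input C: C = (2.322·0.5731 + 0.65·29.9) / 2.972 = 6.988 mg/L.

6.99 mg/L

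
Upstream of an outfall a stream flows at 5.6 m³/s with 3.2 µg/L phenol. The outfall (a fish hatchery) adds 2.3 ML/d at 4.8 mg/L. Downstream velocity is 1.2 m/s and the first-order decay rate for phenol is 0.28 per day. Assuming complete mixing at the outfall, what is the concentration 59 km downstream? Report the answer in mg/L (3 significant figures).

2.3 ML/d = 0.02662 m³/s.
3.2 µg/L = 0.0032 mg/L.
After complete mixing, C₀ = (0.02662·4.8 + 5.6·0.0032) / 5.627 = 0.02589 mg/L.
Travel time t = 5.9e+04 m / 1.2 m/s = 4.917e+04 s = 0.5691 d.
C = 0.02589·exp(−0.28·0.5691) = 0.02589·0.8527 = 0.02208 mg/L.

0.0221 mg/L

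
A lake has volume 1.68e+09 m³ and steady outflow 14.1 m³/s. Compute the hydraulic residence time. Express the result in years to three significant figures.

3.78 yr

Q = 14.1 m³/s × 3.156e+07 s/yr = 4.45e+08 m³/yr.
Hydraulic residence time τ = V/Q = 1.68e+09/4.45e+08 = 3.776 yr.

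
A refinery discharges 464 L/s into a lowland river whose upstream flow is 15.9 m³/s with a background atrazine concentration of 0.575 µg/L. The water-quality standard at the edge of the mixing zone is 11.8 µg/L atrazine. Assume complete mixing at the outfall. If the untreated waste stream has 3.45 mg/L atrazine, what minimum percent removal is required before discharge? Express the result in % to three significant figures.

464 L/s = 0.464 m³/s.
0.575 µg/L = 0.000575 mg/L.
11.8 µg/L = 0.0118 mg/L.
Mass balance: 0.0118·16.36 = 0.464·Cₑ + 15.9·0.000575.
Cₑ = (0.1931 − 0.009142) / 0.464 = 0.3964 mg/L.
Required removal = 1 − 0.3964/3.45 = 88.51 %.

88.5 %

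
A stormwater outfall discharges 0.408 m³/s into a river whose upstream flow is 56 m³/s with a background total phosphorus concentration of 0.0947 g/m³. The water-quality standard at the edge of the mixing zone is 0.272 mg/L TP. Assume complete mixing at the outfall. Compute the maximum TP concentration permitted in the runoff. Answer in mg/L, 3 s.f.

24.6 mg/L

Mass balance: 0.272·56.41 = 0.408·Cₑ + 56·0.0947.
Cₑ = (15.34 − 5.303) / 0.408 = 24.61 mg/L.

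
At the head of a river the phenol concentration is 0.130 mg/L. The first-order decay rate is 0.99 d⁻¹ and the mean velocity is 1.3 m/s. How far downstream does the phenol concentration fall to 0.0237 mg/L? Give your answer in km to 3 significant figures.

From C = C₀·e^(−kt), t = ln(C₀/C)/k = ln(0.130/0.0237)/0.99 = 1.702/0.99 = 1.719 d.
Distance = v·t = 1.3 m/s × 1.485e+05 s = 1.931e+05 m = 193.1 km.

193 km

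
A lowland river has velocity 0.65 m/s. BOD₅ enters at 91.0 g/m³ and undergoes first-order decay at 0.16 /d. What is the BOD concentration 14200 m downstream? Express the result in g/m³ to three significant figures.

Travel time t = 14200 m / 0.65 m/s = 1.42e+04/0.65 = 2.185e+04 s = 0.2528 d.
First-order decay: C = 91.0·exp(−0.16·0.2528) = 91.0·0.9604 = 87.39 g/m³.

87.4 g/m³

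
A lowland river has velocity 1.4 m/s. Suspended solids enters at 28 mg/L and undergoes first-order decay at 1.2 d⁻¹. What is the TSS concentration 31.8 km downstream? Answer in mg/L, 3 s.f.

Travel time t = 31.8 km / 1.4 m/s = 3.18e+04/1.4 = 2.271e+04 s = 0.2629 d.
First-order decay: C = 28·exp(−1.2·0.2629) = 28·0.7294 = 20.42 mg/L.

20.4 mg/L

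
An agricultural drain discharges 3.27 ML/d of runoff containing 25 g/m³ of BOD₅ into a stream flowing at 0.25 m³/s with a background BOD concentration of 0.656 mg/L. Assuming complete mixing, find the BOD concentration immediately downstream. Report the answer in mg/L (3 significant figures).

3.27 ML/d = 0.03785 m³/s.
Flow-weighted mixing gives C = (0.03785·25 + 0.25·0.656) / (0.03785 + 0.25) = 1.11/0.2878 = 3.857 mg/L.

3.86 mg/L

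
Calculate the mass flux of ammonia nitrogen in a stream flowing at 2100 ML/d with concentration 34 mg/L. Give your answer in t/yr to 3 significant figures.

2100 ML/d = 24.31 m³/s.
Mass flux = Q·C = 24.31 m³/s × 34 g/m³ = 826.4 g/s.
= 826.4 g/s × 31.56 = 2.608e+04 t/yr.

26100 t/yr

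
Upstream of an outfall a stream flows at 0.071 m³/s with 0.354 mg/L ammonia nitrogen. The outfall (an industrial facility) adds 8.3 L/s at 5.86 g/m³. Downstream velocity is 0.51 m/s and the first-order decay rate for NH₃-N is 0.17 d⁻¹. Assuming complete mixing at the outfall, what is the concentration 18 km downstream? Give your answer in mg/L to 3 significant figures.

8.3 L/s = 0.0083 m³/s.
After complete mixing, C₀ = (0.0083·5.86 + 0.071·0.354) / 0.0793 = 0.9303 mg/L.
Travel time t = 1.8e+04 m / 0.51 m/s = 3.529e+04 s = 0.4085 d.
C = 0.9303·exp(−0.17·0.4085) = 0.9303·0.9329 = 0.8679 mg/L.

0.868 mg/L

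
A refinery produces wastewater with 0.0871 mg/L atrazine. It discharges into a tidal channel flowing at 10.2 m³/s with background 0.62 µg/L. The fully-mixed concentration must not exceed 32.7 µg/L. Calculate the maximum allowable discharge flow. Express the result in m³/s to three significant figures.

0.62 µg/L = 0.00062 mg/L.
32.7 µg/L = 0.0327 mg/L.
Mass balance at complete mixing: C_std·(Q_w + Q_r) = Q_w·C_e + Q_r·C_b.
Rearranging, Q_w = Q_r·(C_std − C_b)/(C_e − C_std) = 10.2·(0.0327 − 0.00062) / (0.0871 − 0.0327) = 6.015 m³/s.

6.02 m³/s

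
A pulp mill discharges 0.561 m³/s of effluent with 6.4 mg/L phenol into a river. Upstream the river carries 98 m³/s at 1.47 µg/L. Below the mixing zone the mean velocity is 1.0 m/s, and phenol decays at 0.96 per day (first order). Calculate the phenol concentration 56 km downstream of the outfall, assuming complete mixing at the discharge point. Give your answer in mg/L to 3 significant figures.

0.0203 mg/L

1.47 µg/L = 0.00147 mg/L.
After complete mixing, C₀ = (0.561·6.4 + 98·0.00147) / 98.56 = 0.03789 mg/L.
Travel time t = 5.6e+04 m / 1.0 m/s = 5.6e+04 s = 0.6481 d.
C = 0.03789·exp(−0.96·0.6481) = 0.03789·0.5368 = 0.02034 mg/L.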